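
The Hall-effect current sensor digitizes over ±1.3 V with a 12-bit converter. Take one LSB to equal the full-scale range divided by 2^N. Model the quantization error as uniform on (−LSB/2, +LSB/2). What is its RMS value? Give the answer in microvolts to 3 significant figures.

Full-scale range = 1.3 V − (-1.3 V) = 2.6 V.
LSB = 2.6 V ÷ 2^12 = 2.6/4096 V = 0.63477 mV.
V_rms = LSB/√12 = 0.63477 mV / √12 = 183 µV.

183 µV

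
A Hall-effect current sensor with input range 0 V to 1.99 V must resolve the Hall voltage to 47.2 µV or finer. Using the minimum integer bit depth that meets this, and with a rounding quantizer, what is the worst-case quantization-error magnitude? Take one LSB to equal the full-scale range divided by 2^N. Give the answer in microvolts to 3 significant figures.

15.2 µV

Full-scale range = 1.99 V.
Need 2^N ≥ 1.99 V / 47.2 µV = 42160 → N_min = 16.
One LSB is 1.99 V / 65536 = 30.365 µV.
|e|_max = LSB/2 = 15.2 µV.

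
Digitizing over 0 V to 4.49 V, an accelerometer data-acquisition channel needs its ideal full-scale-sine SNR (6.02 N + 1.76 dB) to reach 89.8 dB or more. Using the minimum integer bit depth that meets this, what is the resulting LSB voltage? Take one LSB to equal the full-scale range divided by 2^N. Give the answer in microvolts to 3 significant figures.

137 µV

Full-scale range = 4.49 V.
Required N = ⌈(89.8 − 1.76)/6.02⌉ = ⌈14.625⌉ = 15.
One LSB is 4.49 V / 32768 = 137 µV.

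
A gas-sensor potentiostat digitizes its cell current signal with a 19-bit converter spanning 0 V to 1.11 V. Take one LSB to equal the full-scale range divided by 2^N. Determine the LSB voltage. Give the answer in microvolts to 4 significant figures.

2.117 µV

Span = 1.11 V.
Number of codes = 2^19 = 524288.
LSB = 1.11 V / 2^19 = 2.117 µV.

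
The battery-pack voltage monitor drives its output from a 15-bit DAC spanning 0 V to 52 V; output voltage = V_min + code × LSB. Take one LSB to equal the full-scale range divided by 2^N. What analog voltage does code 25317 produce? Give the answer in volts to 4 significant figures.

40.18 V

Span = 52 V. LSB = 52 V / 2^15.
V_out = 0 + 25317 × (52/32768) V
      = 0 V + 40.1759 V = 40.1759 V.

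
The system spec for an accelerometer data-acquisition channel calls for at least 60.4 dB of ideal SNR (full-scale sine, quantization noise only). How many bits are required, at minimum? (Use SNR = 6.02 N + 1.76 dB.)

Required N = ⌈(60.4 − 1.76)/6.02⌉ = ⌈9.741⌉ = 10.

10 bits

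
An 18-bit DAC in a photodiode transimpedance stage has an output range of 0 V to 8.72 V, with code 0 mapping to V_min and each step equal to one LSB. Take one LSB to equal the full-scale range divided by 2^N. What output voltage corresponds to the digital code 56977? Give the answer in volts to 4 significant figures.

1.895 V

Span = 8.72 V. LSB = 8.72 V / 2^18.
Output = V_min + (56977/262144) × range = 0 + 0.217350 × 8.72 V
      = 0 + 1.89529 = 1.89529 V.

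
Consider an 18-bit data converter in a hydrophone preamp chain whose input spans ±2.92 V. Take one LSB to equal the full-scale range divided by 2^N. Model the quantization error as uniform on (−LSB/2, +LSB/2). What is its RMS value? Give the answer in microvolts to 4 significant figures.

6.431 µV

The full-scale span is 2.92 − (-2.92) = 5.84 V.
LSB = 5.84 V / 2^18 = 22.2778 µV.
RMS of a uniform error over width LSB is LSB/√12 = 6.431 µV.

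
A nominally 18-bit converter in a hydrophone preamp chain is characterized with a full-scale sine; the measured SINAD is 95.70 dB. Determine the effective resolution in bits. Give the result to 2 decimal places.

(95.70 − 1.76) / 6.02 = 93.94/6.02 = 15.6047 effective bits.

15.60 bits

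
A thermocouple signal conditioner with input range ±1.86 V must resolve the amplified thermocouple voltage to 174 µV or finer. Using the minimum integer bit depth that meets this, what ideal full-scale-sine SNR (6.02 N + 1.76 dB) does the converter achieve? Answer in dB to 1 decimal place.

92.1 dB

Range = 1.86 − (-1.86) = 3.72 V.
Required number of levels: 3.72/174 µV = 21379; smallest N with 2^N ≥ that is 15.
6.02(15) + 1.76 = 92.06 dB.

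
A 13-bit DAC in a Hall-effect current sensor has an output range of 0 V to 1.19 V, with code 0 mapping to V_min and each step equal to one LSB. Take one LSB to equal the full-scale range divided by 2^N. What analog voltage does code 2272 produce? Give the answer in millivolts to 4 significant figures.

330.0 mV

V_FS = 1.19 V. LSB = 1.19 V / 2^13.
Output = V_min + (2272/8192) × range = 0 + 0.277344 × 1.19 V
      = 0 + 0.330039 = 0.330039 V.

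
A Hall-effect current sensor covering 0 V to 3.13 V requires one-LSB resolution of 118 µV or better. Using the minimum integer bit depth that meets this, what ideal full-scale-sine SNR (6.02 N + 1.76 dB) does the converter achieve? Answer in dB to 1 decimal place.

Full-scale range = 3.13 V.
Required number of levels: 3.13/118 µV = 26525; smallest N with 2^N ≥ that is 15.
6.02(15) + 1.76 = 92.06 dB.

92.1 dB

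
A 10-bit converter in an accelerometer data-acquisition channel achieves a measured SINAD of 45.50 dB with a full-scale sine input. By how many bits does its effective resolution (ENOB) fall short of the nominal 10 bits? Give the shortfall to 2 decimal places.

2.73 bits

ENOB = (SINAD − 1.76)/6.02 = (45.50 − 1.76)/6.02 = 7.2658 bits.
10 − 7.2658 = 2.73 bits below nominal.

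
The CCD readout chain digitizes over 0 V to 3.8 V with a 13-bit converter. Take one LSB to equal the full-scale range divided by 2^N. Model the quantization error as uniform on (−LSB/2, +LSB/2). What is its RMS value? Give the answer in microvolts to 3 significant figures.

134 µV

V_FS = 3.8 V.
LSB = 3.8 V ÷ 2^13 = 3.8/8192 V = 463.87 µV.
For a uniform distribution on [−LSB/2, +LSB/2], V_rms = LSB/√12 = 463.87 µV/3.4641 = 134 µV.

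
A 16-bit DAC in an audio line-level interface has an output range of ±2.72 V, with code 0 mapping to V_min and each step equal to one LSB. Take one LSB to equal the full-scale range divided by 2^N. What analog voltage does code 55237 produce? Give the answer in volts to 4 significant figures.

Full-scale range = 2.72 V − (-2.72 V) = 5.44 V. LSB = 5.44 V / 2^16.
Output = V_min + (55237/65536) × range = -2.72 + 0.842850 × 5.44 V
      = -2.72 + 4.58510 = 1.86510 V.

1.865 V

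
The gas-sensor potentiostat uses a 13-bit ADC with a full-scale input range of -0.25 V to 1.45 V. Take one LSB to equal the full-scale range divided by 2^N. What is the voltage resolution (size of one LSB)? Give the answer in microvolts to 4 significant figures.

207.5 µV

The full-scale span is 1.45 − (-0.25) = 1.7 V.
2^13 = 8192 levels.
LSB = 1.7 V / 2^13 = 207.5 µV.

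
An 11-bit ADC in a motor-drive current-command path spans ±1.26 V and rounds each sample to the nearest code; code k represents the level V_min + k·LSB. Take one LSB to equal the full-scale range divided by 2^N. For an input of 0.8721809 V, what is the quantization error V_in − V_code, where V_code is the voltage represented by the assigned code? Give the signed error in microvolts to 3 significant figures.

−221 µV

Full-scale range = 1.26 V − (-1.26 V) = 2.52 V. LSB = 2.52 V / 2^11 ≈ 1.230 mV.
(0.8721809 − (-1.26)) / LSB = 2.1321809 × 2048/2.52 = 1732.8200. Nearest integer: k = 1733.
V_code = -1.26 + (1733/2048) × 2.52 = 0.8724023438 V.
e = 0.8721809 − (0.8724023438) = −221 µV.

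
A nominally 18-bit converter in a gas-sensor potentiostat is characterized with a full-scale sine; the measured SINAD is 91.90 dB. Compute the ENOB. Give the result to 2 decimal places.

14.97 bits

Inverting SNR = 6.02 N + 1.76: N_eff = (91.90 − 1.76)/6.02 = 14.9734.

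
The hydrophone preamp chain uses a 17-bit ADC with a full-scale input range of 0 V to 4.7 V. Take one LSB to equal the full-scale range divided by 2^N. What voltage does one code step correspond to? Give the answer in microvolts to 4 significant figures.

35.86 µV

Span = 4.7 V.
There are 2^17 = 131072 steps.
LSB = 4.7 V / 2^17 = 35.86 µV.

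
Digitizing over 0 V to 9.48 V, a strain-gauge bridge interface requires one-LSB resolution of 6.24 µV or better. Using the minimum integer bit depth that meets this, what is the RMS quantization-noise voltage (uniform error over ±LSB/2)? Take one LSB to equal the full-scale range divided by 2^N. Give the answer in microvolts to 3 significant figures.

Span = 9.48 V.
Required number of levels: 9.48/6.24 µV = 1.5192e6; smallest N with 2^N ≥ that is 21.
Step size = 9.48/2097152 V = 4.5204 µV.
RMS noise = LSB/√12 = 1.30 µV.

1.30 µV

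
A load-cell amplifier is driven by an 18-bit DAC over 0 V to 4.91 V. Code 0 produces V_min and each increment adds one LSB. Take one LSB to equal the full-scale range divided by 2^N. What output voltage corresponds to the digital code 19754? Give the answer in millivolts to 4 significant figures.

Span = 4.91 V. LSB = 4.91 V / 2^18.
V_out = V_min + code × LSB = 0 V + 19754 × 4.91 V / 262144
      = 0 V + 0.369996 V = 0.369996 V.

370.0 mV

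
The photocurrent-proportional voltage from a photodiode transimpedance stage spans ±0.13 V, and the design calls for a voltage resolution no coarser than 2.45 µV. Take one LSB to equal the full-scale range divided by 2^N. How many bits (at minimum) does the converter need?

17 bits

Full-scale range = 0.13 V − (-0.13 V) = 0.26 V.
Levels needed ≥ 0.26/2.45 µV = 106100. 2^17 = 131072 suffices, so N_min = 17.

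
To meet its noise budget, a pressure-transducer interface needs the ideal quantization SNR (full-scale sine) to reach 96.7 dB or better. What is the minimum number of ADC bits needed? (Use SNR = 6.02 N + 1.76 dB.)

N ≥ (96.7 − 1.76)/6.02 = 15.771 → N_min = 16.

16 bits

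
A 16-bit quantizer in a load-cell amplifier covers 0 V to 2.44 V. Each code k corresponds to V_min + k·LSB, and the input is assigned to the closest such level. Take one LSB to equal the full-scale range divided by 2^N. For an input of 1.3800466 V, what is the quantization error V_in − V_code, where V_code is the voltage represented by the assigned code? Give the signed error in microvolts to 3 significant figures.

−11.4 µV

V_FS = 2.44 V. LSB = 2.44 V / 2^16 ≈ 37.23 µV.
Position in LSBs: (1.3800466 − (0)) × 65536/2.44 = 37066.6943; rounding gives k = 37067.
V_code = V_min + k × range/2^16 = 0 + 37067 × 2.44/65536 = 1.3800579834 V.
V_in − V_code = 1.3800466 − (1.3800579834) = −11.4 µV.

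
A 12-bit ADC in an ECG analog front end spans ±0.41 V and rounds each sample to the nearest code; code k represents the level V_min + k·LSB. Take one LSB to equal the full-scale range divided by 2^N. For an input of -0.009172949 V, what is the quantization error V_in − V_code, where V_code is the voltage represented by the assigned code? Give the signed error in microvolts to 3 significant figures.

Span: 0.41 V − (-0.41 V) = 0.82 V. LSB = 0.82 V / 2^12 ≈ 200.2 µV.
Position in LSBs: (-0.009172949 − (-0.41)) × 4096/0.82 = 2002.1800; rounding gives k = 2002.
V_code = V_min + k × range/2^12 = -0.41 + 2002 × 0.82/4096 = -0.009208984375 V.
Error = V_in − V_code = -0.009172949 − (-0.009208984375) = +36.0 µV.

+36.0 µV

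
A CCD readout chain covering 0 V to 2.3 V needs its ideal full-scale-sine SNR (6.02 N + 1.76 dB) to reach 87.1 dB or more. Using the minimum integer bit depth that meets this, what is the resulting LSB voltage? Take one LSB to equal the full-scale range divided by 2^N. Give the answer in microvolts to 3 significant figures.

V_FS = 2.3 V.
Required N = ⌈(87.1 − 1.76)/6.02⌉ = ⌈14.176⌉ = 15.
LSB = 2.3 V / 2^15 = 70.2 µV.

70.2 µV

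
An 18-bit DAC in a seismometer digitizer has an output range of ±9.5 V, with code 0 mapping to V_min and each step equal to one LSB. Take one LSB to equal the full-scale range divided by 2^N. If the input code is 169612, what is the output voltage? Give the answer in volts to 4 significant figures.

2.793 V

Range = 9.5 − (-9.5) = 19 V. LSB = 19 V / 2^18.
V_out = V_min + code × LSB = -9.5 V + 169612 × 19 V / 262144
      = -9.5 + 12.2934 = 2.79335 V.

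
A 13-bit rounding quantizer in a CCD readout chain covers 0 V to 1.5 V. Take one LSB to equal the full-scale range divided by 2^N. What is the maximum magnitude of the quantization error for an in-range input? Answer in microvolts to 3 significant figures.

91.6 µV

Span = 1.5 V.
LSB = 1.5 V ÷ 2^13 = 1.5/8192 V = 183.11 µV.
A rounding quantizer has |error| ≤ LSB/2 = 91.6 µV.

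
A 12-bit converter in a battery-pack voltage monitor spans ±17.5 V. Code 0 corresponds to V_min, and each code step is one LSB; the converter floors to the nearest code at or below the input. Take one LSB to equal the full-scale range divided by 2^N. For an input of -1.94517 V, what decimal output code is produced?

Full-scale range = 17.5 V − (-17.5 V) = 35 V. LSB = 35 V / 2^12 ≈ 8.545 mV.
code = ⌊(V_in − V_min)/LSB⌋ = ⌊(V_in − V_min) × 2^12 / range⌋
     = ⌊(-1.94517 − (-17.5)) × 4096 / 35⌋ = ⌊15.55483 × 4096/35⌋
     = ⌊1820.360⌋ = 1820.

1820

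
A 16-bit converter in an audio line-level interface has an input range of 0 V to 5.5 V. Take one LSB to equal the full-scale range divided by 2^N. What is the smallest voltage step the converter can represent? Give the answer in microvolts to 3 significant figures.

83.9 µV

V_FS = 5.5 V.
There are 2^16 = 65536 steps.
LSB = 5.5 V / 2^16 = 83.9 µV.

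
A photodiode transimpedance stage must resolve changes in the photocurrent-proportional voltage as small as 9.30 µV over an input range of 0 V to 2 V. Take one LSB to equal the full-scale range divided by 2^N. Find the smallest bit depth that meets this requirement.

Span = 2 V.
2 V / 9.30 µV = 215100. Since 2^17 = 131072 and 2^18 = 262144, N = 18.

18 bits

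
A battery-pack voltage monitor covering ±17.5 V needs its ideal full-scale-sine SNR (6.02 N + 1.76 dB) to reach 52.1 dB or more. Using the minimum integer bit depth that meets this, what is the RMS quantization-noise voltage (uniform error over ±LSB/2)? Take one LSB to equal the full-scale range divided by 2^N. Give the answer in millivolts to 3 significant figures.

Range = 17.5 − (-17.5) = 35 V.
N ≥ (52.1 − 1.76)/6.02 = 8.362 → N_min = 9.
Step size = 35/512 V = 68.359 mV.
V_rms = LSB/√12 = 19.7 mV.

19.7 mV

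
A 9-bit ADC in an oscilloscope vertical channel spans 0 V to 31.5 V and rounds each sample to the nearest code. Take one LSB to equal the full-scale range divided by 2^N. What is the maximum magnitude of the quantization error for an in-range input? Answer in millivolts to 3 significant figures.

30.8 mV

Range is 31.5 V.
LSB = 31.5 V ÷ 2^9 = 31.5/512 V = 61.523 mV.
Worst-case error for round-to-nearest is half an LSB: 30.8 mV.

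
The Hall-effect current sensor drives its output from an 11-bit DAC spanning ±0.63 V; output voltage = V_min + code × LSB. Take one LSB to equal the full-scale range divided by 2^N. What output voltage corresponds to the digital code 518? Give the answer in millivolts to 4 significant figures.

Full-scale range = 0.63 V − (-0.63 V) = 1.26 V. LSB = 1.26 V / 2^11.
V_out = V_min + code × LSB = -0.63 V + 518 × 1.26 V / 2048
      = -0.63 + 0.318691 = -0.311309 V.

-311.3 mV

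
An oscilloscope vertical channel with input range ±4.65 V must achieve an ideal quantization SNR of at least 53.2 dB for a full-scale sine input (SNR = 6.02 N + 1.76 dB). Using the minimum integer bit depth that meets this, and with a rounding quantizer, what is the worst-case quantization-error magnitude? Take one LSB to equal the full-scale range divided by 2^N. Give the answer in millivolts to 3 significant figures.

9.08 mV

The full-scale span is 4.65 − (-4.65) = 9.3 V.
6.02 N + 1.76 ≥ 53.2 gives N ≥ 8.545, so the minimum integer is 9.
LSB = 9.3 V ÷ 2^9 = 9.3/512 V = 18.164 mV.
Max error for round-to-nearest is LSB/2 = 9.08 mV.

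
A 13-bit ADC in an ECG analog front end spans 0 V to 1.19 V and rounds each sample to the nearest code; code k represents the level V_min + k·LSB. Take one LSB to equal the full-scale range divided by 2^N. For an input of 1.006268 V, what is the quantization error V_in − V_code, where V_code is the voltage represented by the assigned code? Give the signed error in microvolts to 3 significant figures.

+26.5 µV

V_FS = 1.19 V. LSB = 1.19 V / 2^13 ≈ 145.3 µV.
Position in LSBs: (1.006268 − (0)) × 8192/1.19 = 6927.1827; rounding gives k = 6927.
V_code = 0 + (6927/8192) × 1.19 = 1.006241455 V.
Error = V_in − V_code = 1.006268 − (1.006241455) = +26.5 µV.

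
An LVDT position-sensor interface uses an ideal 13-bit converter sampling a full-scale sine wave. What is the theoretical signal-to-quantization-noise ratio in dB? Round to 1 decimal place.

Ideal quantization SNR: 6.02 × 13 + 1.76 dB = 80.0 dB.

80.0 dB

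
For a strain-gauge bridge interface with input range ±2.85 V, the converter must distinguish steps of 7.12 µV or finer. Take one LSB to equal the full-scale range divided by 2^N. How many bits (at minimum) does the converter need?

20 bits

The full-scale span is 2.85 − (-2.85) = 5.7 V.
Levels needed ≥ 5.7/7.12 µV = 800600. 2^20 = 1048576 suffices, so N_min = 20.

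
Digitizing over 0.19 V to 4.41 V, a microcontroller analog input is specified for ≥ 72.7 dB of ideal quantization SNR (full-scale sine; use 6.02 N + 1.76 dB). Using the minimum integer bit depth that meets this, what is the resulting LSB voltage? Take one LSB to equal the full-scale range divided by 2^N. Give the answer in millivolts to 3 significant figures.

Range = 4.41 − (0.19) = 4.22 V.
Required N = ⌈(72.7 − 1.76)/6.02⌉ = ⌈11.784⌉ = 12.
LSB = 4.22 V / 2^12 = 1.03 mV.

1.03 mV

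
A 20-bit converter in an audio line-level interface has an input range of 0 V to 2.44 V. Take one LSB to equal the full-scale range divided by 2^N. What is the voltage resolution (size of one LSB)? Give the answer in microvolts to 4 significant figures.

V_FS = 2.44 V.
There are 2^20 = 1048576 steps.
One LSB is 2.44 V / 1048576 = 2.327 µV.

2.327 µV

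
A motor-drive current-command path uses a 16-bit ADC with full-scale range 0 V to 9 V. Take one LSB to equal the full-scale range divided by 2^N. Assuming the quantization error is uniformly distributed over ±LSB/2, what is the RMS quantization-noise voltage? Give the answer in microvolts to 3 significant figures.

39.6 µV

Full-scale range = 9 V.
LSB = 9 V ÷ 2^16 = 9/65536 V = 137.33 µV.
σ_q = LSB/√12 = 137.33 µV/3.4641 = 39.6 µV.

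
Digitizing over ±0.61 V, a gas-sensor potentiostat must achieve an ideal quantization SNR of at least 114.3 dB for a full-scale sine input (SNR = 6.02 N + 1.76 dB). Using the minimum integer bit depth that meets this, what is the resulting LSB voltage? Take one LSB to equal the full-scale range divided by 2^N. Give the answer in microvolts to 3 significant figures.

2.33 µV

The full-scale span is 0.61 − (-0.61) = 1.22 V.
Solving 6.02 N ≥ 114.3 − 1.76: N ≥ 18.694. Round up → N = 19.
Step size = 1.22/524288 V = 2.33 µV.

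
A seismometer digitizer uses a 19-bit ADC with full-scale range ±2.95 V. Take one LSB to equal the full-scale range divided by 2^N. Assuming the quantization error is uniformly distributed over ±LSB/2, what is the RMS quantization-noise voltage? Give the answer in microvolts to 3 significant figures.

3.25 µV

The full-scale span is 2.95 − (-2.95) = 5.9 V.
Step size = 5.9/524288 V = 11.253 µV.
V_rms = LSB/√12 = 11.253 µV / √12 = 3.25 µV.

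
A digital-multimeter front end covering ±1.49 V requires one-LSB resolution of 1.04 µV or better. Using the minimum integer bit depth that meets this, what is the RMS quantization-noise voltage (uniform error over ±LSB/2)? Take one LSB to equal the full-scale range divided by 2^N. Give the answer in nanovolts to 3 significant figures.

Range = 1.49 − (-1.49) = 2.98 V.
Required number of levels: 2.98/1.04 µV = 2.8654e6; smallest N with 2^N ≥ that is 22.
Step size = 2.98/4194304 V = 0.71049 µV.
RMS noise = LSB/√12 = 205 nV.

205 nV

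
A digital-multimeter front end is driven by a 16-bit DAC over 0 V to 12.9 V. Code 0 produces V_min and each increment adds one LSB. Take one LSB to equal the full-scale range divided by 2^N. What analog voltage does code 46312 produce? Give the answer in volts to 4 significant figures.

Range is 12.9 V. LSB = 12.9 V / 2^16.
V_out = 0 + 46312 × (12.9/65536) V
      = 0 + 9.11598 = 9.11598 V.

9.116 V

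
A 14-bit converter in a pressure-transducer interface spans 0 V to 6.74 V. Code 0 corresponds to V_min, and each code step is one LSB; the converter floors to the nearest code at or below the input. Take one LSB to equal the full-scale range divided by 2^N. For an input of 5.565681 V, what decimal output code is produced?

Range is 6.74 V. LSB = 6.74 V / 2^14 ≈ 411.4 µV.
(V_in − V_min) × 2^14/range = (5.565681 − (0)) × 16384/6.74 = 13529.394.
Floor → code = 13529.

13529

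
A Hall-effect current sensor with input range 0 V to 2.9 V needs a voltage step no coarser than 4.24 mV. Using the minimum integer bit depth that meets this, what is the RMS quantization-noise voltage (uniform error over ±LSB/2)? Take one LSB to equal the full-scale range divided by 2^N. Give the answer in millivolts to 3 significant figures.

0.818 mV

Span = 2.9 V.
Need 2^N ≥ 2.9 V / 4.24 mV = 684.0 → N_min = 10.
One LSB is 2.9 V / 1024 = 2.8320 mV.
V_rms = LSB/√12 = 0.818 mV.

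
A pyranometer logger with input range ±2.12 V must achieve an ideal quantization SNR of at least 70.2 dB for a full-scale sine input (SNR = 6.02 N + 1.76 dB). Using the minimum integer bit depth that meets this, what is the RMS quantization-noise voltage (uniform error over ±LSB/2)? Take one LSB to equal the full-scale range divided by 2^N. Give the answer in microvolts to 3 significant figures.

299 µV

Span: 2.12 V − (-2.12 V) = 4.24 V.
Required N = ⌈(70.2 − 1.76)/6.02⌉ = ⌈11.369⌉ = 12.
Step size = 4.24/4096 V = 1.0352 mV.
σ_q = LSB/√12 = 1.0352 mV/3.4641 = 299 µV.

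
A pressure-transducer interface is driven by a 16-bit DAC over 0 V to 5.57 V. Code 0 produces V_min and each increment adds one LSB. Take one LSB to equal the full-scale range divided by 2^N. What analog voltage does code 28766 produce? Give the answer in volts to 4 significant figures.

V_FS = 5.57 V. LSB = 5.57 V / 2^16.
V_out = 0 + 28766 × (5.57/65536) V
      = 0 + 2.44486 = 2.44486 V.

2.445 V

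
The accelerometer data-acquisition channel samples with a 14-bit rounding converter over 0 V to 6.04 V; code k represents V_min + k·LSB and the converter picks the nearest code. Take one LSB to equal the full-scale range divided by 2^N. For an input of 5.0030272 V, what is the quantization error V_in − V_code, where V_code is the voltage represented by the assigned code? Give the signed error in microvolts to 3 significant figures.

Range is 6.04 V. LSB = 6.04 V / 2^14 ≈ 368.7 µV.
(V_in − V_min)/LSB = (5.0030272 − (0)) × 16384/6.04 = 13571.1254 → nearest code k = 13571.
V_code = V_min + k × range/2^14 = 0 + 13571 × 6.04/16384 = 5.0029809570 V.
e = 5.0030272 − (5.0029809570) = +46.2 µV.

+46.2 µV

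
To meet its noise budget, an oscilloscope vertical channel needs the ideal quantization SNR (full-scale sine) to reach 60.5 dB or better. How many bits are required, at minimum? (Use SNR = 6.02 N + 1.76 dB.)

Solving 6.02 N ≥ 60.5 − 1.76: N ≥ 9.757. Round up → N = 10.

10 bits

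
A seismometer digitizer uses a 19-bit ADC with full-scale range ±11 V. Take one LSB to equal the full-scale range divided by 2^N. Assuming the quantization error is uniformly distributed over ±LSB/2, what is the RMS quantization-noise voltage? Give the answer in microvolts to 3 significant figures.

The full-scale span is 11 − (-11) = 22 V.
LSB = 22 V ÷ 2^19 = 22/524288 V = 41.962 µV.
V_rms = LSB/√12 = 41.962 µV / √12 = 12.1 µV.

12.1 µV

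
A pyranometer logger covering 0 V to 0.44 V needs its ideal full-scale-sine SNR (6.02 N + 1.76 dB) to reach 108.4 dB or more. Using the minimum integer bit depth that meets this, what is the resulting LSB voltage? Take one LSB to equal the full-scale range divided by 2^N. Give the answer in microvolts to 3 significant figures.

Full-scale range = 0.44 V.
N ≥ (108.4 − 1.76)/6.02 = 17.714 → N_min = 18.
LSB = 0.44 V / 2^18 = 1.68 µV.

1.68 µV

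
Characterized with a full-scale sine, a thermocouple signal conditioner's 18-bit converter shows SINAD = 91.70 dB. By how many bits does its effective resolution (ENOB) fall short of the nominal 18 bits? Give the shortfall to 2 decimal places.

3.06 bits

Effective bits = (91.70 − 1.76)/6.02 = 14.9402.
Lost resolution: 18 − 14.9402 = 3.0598 bits.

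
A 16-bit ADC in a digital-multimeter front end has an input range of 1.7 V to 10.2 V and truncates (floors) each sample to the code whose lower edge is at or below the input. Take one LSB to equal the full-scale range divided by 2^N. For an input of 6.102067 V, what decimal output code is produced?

Range = 10.2 − (1.7) = 8.5 V. LSB = 8.5 V / 2^16 ≈ 129.7 µV.
code = ⌊(V_in − V_min)/LSB⌋ = ⌊(V_in − V_min) × 2^16 / range⌋
     = ⌊(6.102067 − (1.7)) × 65536 / 8.5⌋ = ⌊4.402067 × 65536/8.5⌋
     = ⌊33940.454⌋ = 33940.

33940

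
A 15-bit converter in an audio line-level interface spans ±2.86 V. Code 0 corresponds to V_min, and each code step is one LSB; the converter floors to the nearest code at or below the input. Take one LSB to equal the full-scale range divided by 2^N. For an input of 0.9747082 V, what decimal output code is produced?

Range = 2.86 − (-2.86) = 5.72 V. LSB = 5.72 V / 2^15 ≈ 174.6 µV.
code = ⌊(V_in − V_min)/LSB⌋ = ⌊(V_in − V_min) × 2^15 / range⌋
     = ⌊(0.9747082 − (-2.86)) × 32768 / 5.72⌋ = ⌊3.8347082 × 32768/5.72⌋
     = ⌊21967.783⌋ = 21967.

21967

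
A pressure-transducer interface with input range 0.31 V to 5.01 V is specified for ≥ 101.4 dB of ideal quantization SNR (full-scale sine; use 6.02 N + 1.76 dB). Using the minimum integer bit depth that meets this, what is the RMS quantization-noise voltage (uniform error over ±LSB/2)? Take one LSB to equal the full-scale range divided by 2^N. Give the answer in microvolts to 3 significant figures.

Full-scale range = 5.01 V − (0.31 V) = 4.7 V.
Solving 6.02 N ≥ 101.4 − 1.76: N ≥ 16.551. Round up → N = 17.
LSB = 4.7 V / 2^17 = 35.858 µV.
V_rms = LSB/√12 = 10.4 µV.

10.4 µV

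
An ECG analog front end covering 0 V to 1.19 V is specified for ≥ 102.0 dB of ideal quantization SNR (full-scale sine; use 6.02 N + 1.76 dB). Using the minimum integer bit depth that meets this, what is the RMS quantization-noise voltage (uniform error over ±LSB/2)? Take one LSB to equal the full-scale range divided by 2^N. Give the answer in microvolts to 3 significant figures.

Span = 1.19 V.
Required N = ⌈(102.0 − 1.76)/6.02⌉ = ⌈16.651⌉ = 17.
LSB = 1.19 V ÷ 2^17 = 1.19/131072 V = 9.0790 µV.
V_rms = LSB/√12 = 2.62 µV.

2.62 µV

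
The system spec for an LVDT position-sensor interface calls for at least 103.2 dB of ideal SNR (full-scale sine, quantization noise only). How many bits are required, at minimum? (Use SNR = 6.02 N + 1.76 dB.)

17 bits

Required N = ⌈(103.2 − 1.76)/6.02⌉ = ⌈16.850⌉ = 17.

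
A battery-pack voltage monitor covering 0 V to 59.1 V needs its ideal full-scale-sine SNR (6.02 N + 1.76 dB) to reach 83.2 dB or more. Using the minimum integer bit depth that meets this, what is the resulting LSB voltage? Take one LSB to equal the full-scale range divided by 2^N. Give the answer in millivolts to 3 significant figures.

Span = 59.1 V.
6.02 N + 1.76 ≥ 83.2 gives N ≥ 13.528, so the minimum integer is 14.
One LSB is 59.1 V / 16384 = 3.61 mV.

3.61 mV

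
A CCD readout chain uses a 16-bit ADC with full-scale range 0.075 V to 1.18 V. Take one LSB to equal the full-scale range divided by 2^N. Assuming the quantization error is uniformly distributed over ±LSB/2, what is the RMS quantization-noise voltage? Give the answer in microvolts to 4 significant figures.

Full-scale range = 1.18 V − (0.075 V) = 1.105 V.
LSB = 1.105 V / 2^16 = 16.8610 µV.
For a uniform distribution on [−LSB/2, +LSB/2], V_rms = LSB/√12 = 16.8610 µV/3.4641 = 4.867 µV.

4.867 µV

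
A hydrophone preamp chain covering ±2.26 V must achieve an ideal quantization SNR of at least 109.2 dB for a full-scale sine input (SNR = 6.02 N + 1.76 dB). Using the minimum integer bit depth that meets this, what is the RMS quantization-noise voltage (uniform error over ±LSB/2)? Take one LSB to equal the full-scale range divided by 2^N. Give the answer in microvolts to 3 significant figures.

The full-scale span is 2.26 − (-2.26) = 4.52 V.
N ≥ (109.2 − 1.76)/6.02 = 17.847 → N_min = 18.
LSB = 4.52 V / 2^18 = 17.242 µV.
RMS noise = LSB/√12 = 4.98 µV.

4.98 µV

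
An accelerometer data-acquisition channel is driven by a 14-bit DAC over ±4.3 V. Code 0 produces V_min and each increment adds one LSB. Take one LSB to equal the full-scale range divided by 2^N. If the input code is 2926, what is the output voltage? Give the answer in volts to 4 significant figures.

-2.764 V

Range = 4.3 − (-4.3) = 8.6 V. LSB = 8.6 V / 2^14.
V_out = V_min + code × LSB = -4.3 V + 2926 × 8.6 V / 16384
      = -4.3 + 1.53586 = -2.76414 V.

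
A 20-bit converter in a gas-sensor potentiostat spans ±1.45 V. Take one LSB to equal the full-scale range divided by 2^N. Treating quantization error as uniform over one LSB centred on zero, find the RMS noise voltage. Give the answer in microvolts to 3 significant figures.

Range = 1.45 − (-1.45) = 2.9 V.
LSB = 2.9 V ÷ 2^20 = 2.9/1048576 V = 2.7657 µV.
V_rms = LSB/√12 = 2.7657 µV / √12 = 0.798 µV.

0.798 µV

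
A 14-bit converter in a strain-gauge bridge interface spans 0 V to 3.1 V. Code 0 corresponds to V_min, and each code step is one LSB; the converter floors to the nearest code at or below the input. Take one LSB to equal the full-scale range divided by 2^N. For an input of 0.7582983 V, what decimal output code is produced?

Span = 3.1 V. LSB = 3.1 V / 2^14 ≈ 189.2 µV.
V_in − V_min = 0.7582983 − (0) = 0.7582983 V.
Divide by LSB: 0.7582983 × 16384/3.1 = 4007.7288.
Truncating gives code 4007.

4007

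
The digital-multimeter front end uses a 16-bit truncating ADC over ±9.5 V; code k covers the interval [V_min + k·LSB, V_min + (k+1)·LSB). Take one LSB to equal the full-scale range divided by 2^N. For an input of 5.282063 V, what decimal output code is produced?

50987

Full-scale range = 9.5 V − (-9.5 V) = 19 V. LSB = 19 V / 2^16 ≈ 289.9 µV.
V_in − V_min = 5.282063 − (-9.5) = 14.782063 V.
Divide by LSB: 14.782063 × 65536/19 = 50987.2253.
Truncating gives code 50987.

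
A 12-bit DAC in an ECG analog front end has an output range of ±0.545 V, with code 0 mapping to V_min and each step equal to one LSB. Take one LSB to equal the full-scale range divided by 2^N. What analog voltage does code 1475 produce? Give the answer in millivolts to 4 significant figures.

-152.5 mV

Full-scale range = 0.545 V − (-0.545 V) = 1.09 V. LSB = 1.09 V / 2^12.
V_out = V_min + code × LSB = -0.545 V + 1475 × 1.09 V / 4096
      = -0.545 V + 0.392517 V = -0.152483 V.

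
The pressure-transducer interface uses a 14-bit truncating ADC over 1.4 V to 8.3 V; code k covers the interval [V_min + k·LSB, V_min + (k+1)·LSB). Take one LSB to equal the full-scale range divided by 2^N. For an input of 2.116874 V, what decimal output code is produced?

The full-scale span is 8.3 − (1.4) = 6.9 V. LSB = 6.9 V / 2^14 ≈ 421.1 µV.
(V_in − V_min) × 2^14/range = (2.116874 − (1.4)) × 16384/6.9 = 1702.212.
Floor → code = 1702.

1702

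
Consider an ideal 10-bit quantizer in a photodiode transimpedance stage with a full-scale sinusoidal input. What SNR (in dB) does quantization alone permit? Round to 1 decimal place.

For an ideal N-bit converter with full-scale sine input, SNR = 6.02 N + 1.76 dB. SNR = 6.02 × 10 + 1.76 = 60.20 + 1.76 = 61.96 dB.

62.0 dB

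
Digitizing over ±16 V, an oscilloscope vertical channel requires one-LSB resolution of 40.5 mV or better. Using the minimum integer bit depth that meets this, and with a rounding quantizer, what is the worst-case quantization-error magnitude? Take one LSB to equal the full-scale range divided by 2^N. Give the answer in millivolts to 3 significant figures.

15.6 mV

Span: 16 V − (-16 V) = 32 V.
Levels needed ≥ 32/40.5 mV = 790.1. 2^10 = 1024 suffices, so N_min = 10.
LSB = 32 V ÷ 2^10 = 32/1024 V = 31.250 mV.
Half an LSB is 15.6 mV.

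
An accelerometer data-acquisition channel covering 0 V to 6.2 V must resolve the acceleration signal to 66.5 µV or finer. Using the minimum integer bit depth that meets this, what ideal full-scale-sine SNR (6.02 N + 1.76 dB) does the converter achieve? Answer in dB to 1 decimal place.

104.1 dB

Span = 6.2 V.
6.2 V / 66.5 µV = 93230. Since 2^16 = 65536 and 2^17 = 131072, N = 17.
Ideal SNR at N = 17: 6.02·17 + 1.76 = 104.1 dB.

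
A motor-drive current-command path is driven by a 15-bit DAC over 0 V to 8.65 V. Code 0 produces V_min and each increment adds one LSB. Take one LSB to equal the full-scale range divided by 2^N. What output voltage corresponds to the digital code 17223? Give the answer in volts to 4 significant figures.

4.546 V

Range is 8.65 V. LSB = 8.65 V / 2^15.
V_out = V_min + code × LSB = 0 V + 17223 × 8.65 V / 32768
      = 0 V + 4.54648 V = 4.54648 V.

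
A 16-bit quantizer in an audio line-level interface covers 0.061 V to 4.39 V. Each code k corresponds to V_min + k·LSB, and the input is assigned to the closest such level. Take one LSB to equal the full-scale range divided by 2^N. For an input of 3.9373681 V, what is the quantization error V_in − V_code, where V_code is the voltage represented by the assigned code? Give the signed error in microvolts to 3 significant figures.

−21.0 µV

Full-scale range = 4.39 V − (0.061 V) = 4.329 V. LSB = 4.329 V / 2^16 ≈ 66.06 µV.
(V_in − V_min)/LSB = (3.9373681 − (0.061)) × 65536/4.329 = 58683.6821 → nearest code k = 58684.
V_code = 0.061 + (58684/65536) × 4.329 = 3.9373890991 V.
V_in − V_code = 3.9373681 − (3.9373890991) = −21.0 µV.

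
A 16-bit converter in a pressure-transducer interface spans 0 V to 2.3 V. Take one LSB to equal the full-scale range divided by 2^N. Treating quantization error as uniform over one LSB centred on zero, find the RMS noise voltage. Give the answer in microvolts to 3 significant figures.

Span = 2.3 V.
LSB = 2.3 V ÷ 2^16 = 2.3/65536 V = 35.095 µV.
V_rms = LSB/√12 = 35.095 µV / √12 = 10.1 µV.

10.1 µV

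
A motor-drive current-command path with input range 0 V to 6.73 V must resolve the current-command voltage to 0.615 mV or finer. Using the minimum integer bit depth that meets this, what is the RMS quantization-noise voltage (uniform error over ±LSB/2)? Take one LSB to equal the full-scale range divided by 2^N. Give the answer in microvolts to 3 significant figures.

119 µV

V_FS = 6.73 V.
Required number of levels: 6.73/0.615 mV = 10943; smallest N with 2^N ≥ that is 14.
Step size = 6.73/16384 V = 410.77 µV.
V_rms = LSB/√12 = 119 µV.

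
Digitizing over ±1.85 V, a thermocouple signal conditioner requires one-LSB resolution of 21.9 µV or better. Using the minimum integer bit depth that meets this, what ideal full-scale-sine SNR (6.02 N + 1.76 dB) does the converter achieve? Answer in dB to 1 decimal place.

The full-scale span is 1.85 − (-1.85) = 3.7 V.
Required number of levels: 3.7/21.9 µV = 168950; smallest N with 2^N ≥ that is 18.
6.02(18) + 1.76 = 110.12 dB.

110.1 dB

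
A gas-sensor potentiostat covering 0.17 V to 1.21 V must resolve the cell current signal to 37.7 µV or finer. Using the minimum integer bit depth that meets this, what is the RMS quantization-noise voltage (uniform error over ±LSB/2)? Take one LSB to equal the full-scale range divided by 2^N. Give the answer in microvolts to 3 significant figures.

Range = 1.21 − (0.17) = 1.04 V.
Need 2^N ≥ 1.04 V / 37.7 µV = 27590 → N_min = 15.
One LSB is 1.04 V / 32768 = 31.738 µV.
σ_q = LSB/√12 = 31.738 µV/3.4641 = 9.16 µV.

9.16 µV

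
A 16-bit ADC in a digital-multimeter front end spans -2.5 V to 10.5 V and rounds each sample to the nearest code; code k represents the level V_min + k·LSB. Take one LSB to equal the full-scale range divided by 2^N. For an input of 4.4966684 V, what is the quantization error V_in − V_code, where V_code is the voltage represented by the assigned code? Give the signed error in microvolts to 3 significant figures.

Full-scale range = 10.5 V − (-2.5 V) = 13 V. LSB = 13 V / 2^16 ≈ 198.4 µV.
(V_in − V_min)/LSB = (4.4966684 − (-2.5)) × 65536/13 = 35271.8200 → nearest code k = 35272.
V_code = -2.5 + (35272/65536) × 13 = 4.4967041016 V.
e = 4.4966684 − (4.4967041016) = −35.7 µV.

−35.7 µV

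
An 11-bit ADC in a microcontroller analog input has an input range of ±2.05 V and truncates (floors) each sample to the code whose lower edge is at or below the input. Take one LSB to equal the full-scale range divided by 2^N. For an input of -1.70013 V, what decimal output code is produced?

Full-scale range = 2.05 V − (-2.05 V) = 4.1 V. LSB = 4.1 V / 2^11 ≈ 2.002 mV.
(V_in − V_min) × 2^11/range = (-1.70013 − (-2.05)) × 2048/4.1 = 174.764.
Floor → code = 174.

174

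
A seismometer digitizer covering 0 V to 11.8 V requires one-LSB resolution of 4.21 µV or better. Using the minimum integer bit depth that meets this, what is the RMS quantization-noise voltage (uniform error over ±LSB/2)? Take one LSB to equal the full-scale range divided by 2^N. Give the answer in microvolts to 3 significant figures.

0.812 µV

Range is 11.8 V.
11.8 V / 4.21 µV = 2.803e6. Since 2^21 = 2097152 and 2^22 = 4194304, N = 22.
LSB = 11.8 V / 2^22 = 2.8133 µV.
V_rms = LSB/√12 = 0.812 µV.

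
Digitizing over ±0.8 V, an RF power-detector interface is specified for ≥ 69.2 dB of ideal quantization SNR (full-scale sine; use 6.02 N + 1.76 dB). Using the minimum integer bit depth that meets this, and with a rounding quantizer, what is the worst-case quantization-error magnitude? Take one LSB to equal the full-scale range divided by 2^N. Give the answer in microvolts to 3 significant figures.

195 µV

Range = 0.8 − (-0.8) = 1.6 V.
6.02 N + 1.76 ≥ 69.2 gives N ≥ 11.203, so the minimum integer is 12.
LSB = 1.6 V ÷ 2^12 = 1.6/4096 V = 390.63 µV.
Half an LSB is 195 µV.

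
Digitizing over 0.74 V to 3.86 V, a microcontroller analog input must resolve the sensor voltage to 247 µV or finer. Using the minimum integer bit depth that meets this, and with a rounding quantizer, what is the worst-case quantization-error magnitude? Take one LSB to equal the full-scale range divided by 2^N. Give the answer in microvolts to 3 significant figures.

95.2 µV

Span: 3.86 V − (0.74 V) = 3.12 V.
3.12 V / 247 µV = 12630. Since 2^13 = 8192 and 2^14 = 16384, N = 14.
Step size = 3.12/16384 V = 190.43 µV.
|e|_max = LSB/2 = 95.2 µV.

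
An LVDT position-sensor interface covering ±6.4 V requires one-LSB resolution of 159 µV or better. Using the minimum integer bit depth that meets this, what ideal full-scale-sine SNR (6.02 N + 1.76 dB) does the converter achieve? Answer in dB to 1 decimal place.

104.1 dB

Full-scale range = 6.4 V − (-6.4 V) = 12.8 V.
Required number of levels: 12.8/159 µV = 80503; smallest N with 2^N ≥ that is 17.
Ideal SNR at N = 17: 6.02·17 + 1.76 = 104.1 dB.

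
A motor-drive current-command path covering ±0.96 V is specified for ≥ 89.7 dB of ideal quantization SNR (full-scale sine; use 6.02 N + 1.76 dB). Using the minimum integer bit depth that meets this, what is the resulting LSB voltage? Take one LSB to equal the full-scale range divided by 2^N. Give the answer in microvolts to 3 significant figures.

58.6 µV

Span: 0.96 V − (-0.96 V) = 1.92 V.
6.02 N + 1.76 ≥ 89.7 gives N ≥ 14.608, so the minimum integer is 15.
One LSB is 1.92 V / 32768 = 58.6 µV.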